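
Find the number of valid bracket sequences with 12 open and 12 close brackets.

This is a standard Catalan-number count: the answer is C_n. Here n = 12 (pairs).
C_n = C(2n,n) - C(2n,n+1), so C_{12} = C(24,12) - C(24,13) = 2704156 - 2496144.

Final answer: C_{12} = 208012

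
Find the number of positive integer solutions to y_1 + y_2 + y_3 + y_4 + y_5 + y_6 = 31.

Substitute y'_i = y_i - 1 (so y'_i >= 0). Then sum y'_i = 31 - 6 = 25.
Stars and bars: C(25+6-1, 6-1) = C(30,5).

Final answer: C(30,5) = 142506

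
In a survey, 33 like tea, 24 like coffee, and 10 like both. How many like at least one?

|A union B| = |A| + |B| - |A intersect B| = 33 + 24 - 10.

Final answer: 47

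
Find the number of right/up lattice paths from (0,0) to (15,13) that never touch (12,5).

Total paths to (15,13): C(28,13) = 37442160.
Paths through (12,5): C(17,5) x C(11,8) = 1021020.
Avoiding (12,5): 37442160 - 1021020.

Final answer: 36421140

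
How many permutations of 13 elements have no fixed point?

Derangements satisfy D(n) = (n-1)(D(n-1) + D(n-2)), starting from D(0)=1, D(1)=0.
D(2) = 1 x (0 + 1) = 1
D(3) = 2 x (1 + 0) = 2
D(4) = 3 x (2 + 1) = 9
D(5) = 4 x (9 + 2) = 44
D(6) = 5 x (44 + 9) = 265
D(7) = 6 x (265 + 44) = 1854
D(8) = 7 x (1854 + 265) = 14833
D(9) = 8 x (14833 + 1854) = 133496
D(10) = 9 x (133496 + 14833) = 1334961
D(11) = 10 x (1334961 + 133496) = 14684570
D(12) = 11 x (14684570 + 1334961) = 176214841
D(13) = 12 x (D(12) + D(11)) = 12 x (176214841 + 14684570)

Final answer: D(13) = 2290792932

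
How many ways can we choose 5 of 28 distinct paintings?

C(28,5) = 28!/(5! x 23!).

Final answer: \binom{28}{5} = 98280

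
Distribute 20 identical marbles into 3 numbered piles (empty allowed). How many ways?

Stars and bars: C(n+k-1, k-1) = C(22,2).

Final answer: C(22,2) = 231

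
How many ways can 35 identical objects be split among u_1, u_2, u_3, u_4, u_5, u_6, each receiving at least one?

Substitute u'_i = u_i - 1 (so u'_i >= 0). Then sum u'_i = 35 - 6 = 29.
Stars and bars: C(29+6-1, 6-1) = C(34,5).

Final answer: C(34,5) = 278256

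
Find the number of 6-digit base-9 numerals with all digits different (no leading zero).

First digit: 8 (nonzero). Second: 8 (not first). Third: 7, etc.
Total: 8 x 8 x 7 x 6 x 5 x 4.

Final answer: 53760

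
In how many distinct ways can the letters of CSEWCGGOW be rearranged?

Letters (C:2, E:1, G:2, O:1, S:1, W:2). Total letters: 9.
Permutations = 9!/(2! x 2! x 2!).

Final answer: 45360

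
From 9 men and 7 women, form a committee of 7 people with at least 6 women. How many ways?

Sum over valid woman counts:
C(7,6)C(9,1) = 63
C(7,7)C(9,0) = 1
Total: 63 + 1.

Final answer: 64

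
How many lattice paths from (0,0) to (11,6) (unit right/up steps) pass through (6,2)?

Paths (0,0)->(6,2): C(8,2) = 28.
Paths (6,2)->(11,6): C(9,4) = 126.
By multiplication principle: 28 x 126.

Final answer: 3528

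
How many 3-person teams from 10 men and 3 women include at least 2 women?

Sum over valid woman counts:
C(3,2)C(10,1) = 30
C(3,3)C(10,0) = 1
Total: 30 + 1.

Final answer: 31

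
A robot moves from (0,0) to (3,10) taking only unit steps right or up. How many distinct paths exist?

Each path has 3 right steps and 10 up steps in some order (13 steps total).
Choose which 10 of the 13 steps are up: C(13,10).

Final answer: C(13,10) = 286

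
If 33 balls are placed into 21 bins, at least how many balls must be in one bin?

By the pigeonhole principle: ceiling(33/21).

Final answer: 2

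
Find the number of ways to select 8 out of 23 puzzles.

C(23,8) = 23!/(8! x (23-8)!).

Final answer: C(23,8) = 490314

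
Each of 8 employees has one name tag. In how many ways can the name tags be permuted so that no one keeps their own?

Use the recurrence D(n) = (n-1)(D(n-1) + D(n-2)) with D(0)=1, D(1)=0.
D(2) = 1 x (0 + 1) = 1
D(3) = 2 x (1 + 0) = 2
D(4) = 3 x (2 + 1) = 9
D(5) = 4 x (9 + 2) = 44
D(6) = 5 x (44 + 9) = 265
D(7) = 6 x (265 + 44) = 1854
D(8) = 7 x (D(7) + D(6)) = 7 x (1854 + 265)

Final answer: D(8) = 14833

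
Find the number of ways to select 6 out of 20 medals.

C(20,6) = 20!/(6! x 14!).

Final answer: \binom{20}{6} = 38760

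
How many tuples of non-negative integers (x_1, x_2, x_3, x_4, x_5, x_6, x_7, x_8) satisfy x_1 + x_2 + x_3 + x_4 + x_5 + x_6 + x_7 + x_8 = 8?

Stars and bars with 8 stars and 7 bars:
C(8+8-1, 8-1) = C(15,7).

Final answer: C(15,7) = 6435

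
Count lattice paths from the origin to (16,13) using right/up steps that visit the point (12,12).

Paths (0,0)->(12,12): C(24,12) = 2704156.
Paths (12,12)->(16,13): C(5,1) = 5.
By multiplication principle: 2704156 x 5.

Final answer: 13520780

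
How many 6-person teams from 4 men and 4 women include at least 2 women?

Sum over valid woman counts:
C(4,2)C(4,4) = 6
C(4,3)C(4,3) = 16
C(4,4)C(4,2) = 6
Total: 6 + 16 + 6.

Final answer: 28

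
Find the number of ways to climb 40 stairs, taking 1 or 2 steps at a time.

Let f(n) count the ways. The last step is size 1 or 2, so f(n) = f(n-1) + f(n-2) with f(1)=1, f(2)=2.
Iterating the recurrence: f(1)=1, f(2)=2, f(3)=3, f(4)=5, f(5)=8, f(6)=13, f(7)=21, f(8)=34, f(9)=55, f(10)=89, f(11)=144, f(12)=233, f(13)=377, f(14)=610, f(15)=987, f(16)=1597, f(17)=2584, f(18)=4181, f(19)=6765, f(20)=10946, f(21)=17711, f(22)=28657, f(23)=46368, f(24)=75025, f(25)=121393, f(26)=196418, f(27)=317811, f(28)=514229, f(29)=832040, f(30)=1346269, f(31)=2178309, f(32)=3524578, f(33)=5702887, f(34)=9227465, f(35)=14930352, f(36)=24157817, f(37)=39088169, f(38)=63245986, f(39)=102334155, f(40)=165580141.

Final answer: 165580141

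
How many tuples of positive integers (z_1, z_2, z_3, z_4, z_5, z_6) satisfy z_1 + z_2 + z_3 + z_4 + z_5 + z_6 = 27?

Substitute z'_i = z_i - 1 (so z'_i >= 0). Then sum z'_i = 27 - 6 = 21.
Stars and bars: C(21+6-1, 6-1) = C(26,5).

Final answer: C(26,5) = 65780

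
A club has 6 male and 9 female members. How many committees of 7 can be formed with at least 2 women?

Sum over valid woman counts:
C(9,2)C(6,5) = 216
C(9,3)C(6,4) = 1260
C(9,4)C(6,3) = 2520
C(9,5)C(6,2) = 1890
C(9,6)C(6,1) = 504
C(9,7)C(6,0) = 36
Total: 216 + 1260 + 2520 + 1890 + 504 + 36.

Final answer: 6426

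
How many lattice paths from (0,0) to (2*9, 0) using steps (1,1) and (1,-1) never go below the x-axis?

Total monotonic paths to (9,9): C(18,9) = 48620.
A path is bad iff it touches y = x + 1; reflecting its initial segment maps bad paths bijectively onto all paths to (8,10), of which there are C(18,10) = 43758.
Valid Dyck paths: 48620 - 43758.
(Equivalently, C_{9} = C(18,9)/10 = 48620/10.)

Final answer: C_{9} = 4862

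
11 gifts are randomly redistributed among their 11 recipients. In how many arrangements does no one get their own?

Use the recurrence D(n) = (n-1)(D(n-1) + D(n-2)) with D(0)=1, D(1)=0.
D(2) = 1 x (0 + 1) = 1
D(3) = 2 x (1 + 0) = 2
D(4) = 3 x (2 + 1) = 9
D(5) = 4 x (9 + 2) = 44
D(6) = 5 x (44 + 9) = 265
D(7) = 6 x (265 + 44) = 1854
D(8) = 7 x (1854 + 265) = 14833
D(9) = 8 x (14833 + 1854) = 133496
D(10) = 9 x (133496 + 14833) = 1334961
D(11) = 10 x (D(10) + D(9)) = 10 x (1334961 + 133496)

Final answer: D(11) = 14684570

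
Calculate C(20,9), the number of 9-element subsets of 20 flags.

C(20,9) = 20!/(9! x 11!).

Final answer: \binom{20}{9} = 167960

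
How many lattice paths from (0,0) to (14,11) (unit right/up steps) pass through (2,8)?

Paths (0,0)->(2,8): C(10,8) = 45.
Paths (2,8)->(14,11): C(15,3) = 455.
By multiplication principle: 45 x 455.

Final answer: 20475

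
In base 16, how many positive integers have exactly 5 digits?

In base 16, the leading digit has 15 choices (1..15); each of the remaining 4 digits has 16 choices.
Total: 15 x 16^4.

Final answer: 983040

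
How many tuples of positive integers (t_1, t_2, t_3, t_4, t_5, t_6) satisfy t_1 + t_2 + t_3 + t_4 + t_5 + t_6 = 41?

Substitute t'_i = t_i - 1 (so t'_i >= 0). Then sum t'_i = 41 - 6 = 35.
Stars and bars: C(35+6-1, 6-1) = C(40,5).

Final answer: C(40,5) = 658008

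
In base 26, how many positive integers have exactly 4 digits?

In base 26, the leading digit has 25 choices (1..25); each of the remaining 3 digits has 26 choices.
Total: 25 x 26^3.

Final answer: 439400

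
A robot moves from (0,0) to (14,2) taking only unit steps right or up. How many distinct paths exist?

Each path has 14 right steps and 2 up steps in some order (16 steps total).
Choose which 2 of the 16 steps are up: C(16,2).

Final answer: C(16,2) = 120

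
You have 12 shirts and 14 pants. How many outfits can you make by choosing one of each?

By the multiplication principle: 12 x 14.

Final answer: 168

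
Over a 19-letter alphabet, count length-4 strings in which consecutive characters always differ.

First character: 19 choices. Each subsequent: 18 choices (must differ from the previous one).
Total: 19 x 18^3.

Final answer: 19 x 18^{3} = 110808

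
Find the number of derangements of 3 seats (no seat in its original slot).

Derangements satisfy D(n) = (n-1)(D(n-1) + D(n-2)), starting from D(0)=1, D(1)=0.
D(2) = 1 x (0 + 1) = 1
D(3) = 2 x (D(2) + D(1)) = 2 x (1 + 0)

Final answer: D(3) = 2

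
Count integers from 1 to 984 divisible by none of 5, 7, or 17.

|div by 5|=196, |div by 7|=140, |div by 17|=57.
|div by 5&7|=28, |div by 5&17|=11, |div by 7&17|=8, |div by all|=1.
By inclusion-exclusion, divisible by at least one: 196+140+57-28-11-8+1 = 347.
Not divisible by any: 984 - 347.

Final answer: 637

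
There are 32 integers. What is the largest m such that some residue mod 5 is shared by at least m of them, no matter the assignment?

There are 5 possible values for residue mod 5. With 32 integers and 5 categories, by pigeonhole: ceiling(32/5).

Final answer: 7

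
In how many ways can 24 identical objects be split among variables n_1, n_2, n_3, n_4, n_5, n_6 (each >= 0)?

Stars and bars with 24 stars and 5 bars:
C(24+6-1, 6-1) = C(29,5).

Final answer: C(29,5) = 118755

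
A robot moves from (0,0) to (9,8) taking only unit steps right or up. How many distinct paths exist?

Each path has 9 right steps and 8 up steps in some order (17 steps total).
Choose which 8 of the 17 steps are up: C(17,8).

Final answer: C(17,8) = 24310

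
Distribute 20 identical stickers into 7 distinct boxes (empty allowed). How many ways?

Stars and bars: C(n+k-1, k-1) = C(26,6).

Final answer: C(26,6) = 230230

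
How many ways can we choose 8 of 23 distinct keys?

C(23,8) = 23!/(8! x 15!).

Final answer: \binom{23}{8} = 490314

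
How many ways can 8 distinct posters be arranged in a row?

The number of ways to arrange 8 distinct objects is 8!.

Final answer: 8! = 40320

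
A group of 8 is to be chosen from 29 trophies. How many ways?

C(29,8) = 29!/(8! x 21!).

Final answer: \binom{29}{8} = 4292145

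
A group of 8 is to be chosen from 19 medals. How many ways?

C(19,8) = 19!/(8! x 11!).

Final answer: \binom{19}{8} = 75582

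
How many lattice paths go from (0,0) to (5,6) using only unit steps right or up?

Each path has 5 right steps and 6 up steps in some order (11 steps total).
Choose which 6 of the 11 steps are up: C(11,6).

Final answer: C(11,6) = 462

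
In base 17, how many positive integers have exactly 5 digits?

In base 17, the leading digit has 16 choices (1..16); each of the remaining 4 digits has 17 choices.
Total: 16 x 17^4.

Final answer: 1336336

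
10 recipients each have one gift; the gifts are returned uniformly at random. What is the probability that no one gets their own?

Use the recurrence D(n) = (n-1)(D(n-1) + D(n-2)) with D(0)=1, D(1)=0.
Building up: D(2)=1, D(3)=2, D(4)=9, D(5)=44, D(6)=265, D(7)=1854, D(8)=14833, D(9)=133496, D(10)=1334961.
Total arrangements: 10! = 3628800.
Probability = D(10)/10! = 16481/44800.

Final answer: D(10)/10! = 1334961/3628800 = 0.367879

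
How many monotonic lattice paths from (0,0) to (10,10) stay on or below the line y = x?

Total monotonic paths to (10,10): C(20,10) = 184756.
A path is bad iff it touches y = x + 1; reflecting its initial segment maps bad paths bijectively onto all paths to (9,11), of which there are C(20,11) = 167960.
Valid Dyck paths: 184756 - 167960.
(Equivalently, C_{10} = C(20,10)/11 = 184756/11.)

Final answer: C_{10} = 16796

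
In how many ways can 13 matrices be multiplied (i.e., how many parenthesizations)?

The structures are counted by the Catalan number C_n. Here n = 13 - 1 = 12.
C_n = C(2n,n)/(n+1), so C_{12} = C(24,12)/13 = 2704156/13.

Final answer: C_{12} = 208012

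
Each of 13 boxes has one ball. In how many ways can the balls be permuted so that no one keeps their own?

Use the recurrence D(n) = (n-1)(D(n-1) + D(n-2)) with D(0)=1, D(1)=0.
D(2) = 1 x (0 + 1) = 1
D(3) = 2 x (1 + 0) = 2
D(4) = 3 x (2 + 1) = 9
D(5) = 4 x (9 + 2) = 44
D(6) = 5 x (44 + 9) = 265
D(7) = 6 x (265 + 44) = 1854
D(8) = 7 x (1854 + 265) = 14833
D(9) = 8 x (14833 + 1854) = 133496
D(10) = 9 x (133496 + 14833) = 1334961
D(11) = 10 x (1334961 + 133496) = 14684570
D(12) = 11 x (14684570 + 1334961) = 176214841
D(13) = 12 x (D(12) + D(11)) = 12 x (176214841 + 14684570)

Final answer: D(13) = 2290792932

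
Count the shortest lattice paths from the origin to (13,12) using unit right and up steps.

Each path has 13 right steps and 12 up steps in some order (25 steps total).
Choose which 12 of the 25 steps are up: C(25,12).

Final answer: C(25,12) = 5200300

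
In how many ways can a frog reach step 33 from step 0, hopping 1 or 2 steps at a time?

Let f(n) be the number of climbs. Removing the last move (1 or 2 steps) gives f(n) = f(n-1) + f(n-2); base cases f(1)=1, f(2)=2.
Iterating the recurrence: f(1)=1, f(2)=2, f(3)=3, f(4)=5, f(5)=8, f(6)=13, f(7)=21, f(8)=34, f(9)=55, f(10)=89, f(11)=144, f(12)=233, f(13)=377, f(14)=610, f(15)=987, f(16)=1597, f(17)=2584, f(18)=4181, f(19)=6765, f(20)=10946, f(21)=17711, f(22)=28657, f(23)=46368, f(24)=75025, f(25)=121393, f(26)=196418, f(27)=317811, f(28)=514229, f(29)=832040, f(30)=1346269, f(31)=2178309, f(32)=3524578, f(33)=5702887.

Final answer: 5702887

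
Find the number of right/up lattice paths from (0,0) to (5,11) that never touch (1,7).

Total paths to (5,11): C(16,11) = 4368.
Paths through (1,7): C(8,7) x C(8,4) = 560.
Avoiding (1,7): 4368 - 560.

Final answer: 3808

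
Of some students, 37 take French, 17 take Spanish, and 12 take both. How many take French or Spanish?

|A union B| = |A| + |B| - |A intersect B| = 37 + 17 - 12.

Final answer: 42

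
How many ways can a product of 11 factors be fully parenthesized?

This is a standard Catalan-number count: the answer is C_n. Here n = 11 - 1 = 10.
C_n = (2n)!/(n!(n+1)!), so C_{10} = 20!/(10! x 11!) = C(20,10)/11 = 184756/11.

Final answer: C_{10} = 16796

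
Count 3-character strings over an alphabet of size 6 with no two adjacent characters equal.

Let g(n) count such strings. g(1) = 6, and each valid string of length n-1 extends in 5 ways (any symbol but the last), so g(n) = 5 g(n-1).
Total: g(3) = 6 x 5^2.

Final answer: 6 x 5^{2} = 150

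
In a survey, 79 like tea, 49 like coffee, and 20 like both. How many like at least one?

|A union B| = |A| + |B| - |A intersect B| = 79 + 49 - 20.

Final answer: 108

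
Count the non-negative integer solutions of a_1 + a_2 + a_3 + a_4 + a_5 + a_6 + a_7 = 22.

Stars and bars with 22 stars and 6 bars:
C(22+7-1, 7-1) = C(28,6).

Final answer: C(28,6) = 376740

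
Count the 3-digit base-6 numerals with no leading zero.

In base 6, the leading digit has 5 choices (1..5); each of the remaining 2 digits has 6 choices.
Total: 5 x 6^2.

Final answer: 180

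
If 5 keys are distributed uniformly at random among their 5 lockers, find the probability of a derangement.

Use the recurrence D(n) = (n-1)(D(n-1) + D(n-2)) with D(0)=1, D(1)=0.
Building up: D(2)=1, D(3)=2, D(4)=9, D(5)=44.
Total arrangements: 5! = 120.
Probability = D(5)/5! = 11/30.

Final answer: D(5)/5! = 44/120 = 0.366667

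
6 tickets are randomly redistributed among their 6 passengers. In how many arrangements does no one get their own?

Use the recurrence D(n) = (n-1)(D(n-1) + D(n-2)) with D(0)=1, D(1)=0.
D(2) = 1 x (0 + 1) = 1
D(3) = 2 x (1 + 0) = 2
D(4) = 3 x (2 + 1) = 9
D(5) = 4 x (9 + 2) = 44
D(6) = 5 x (D(5) + D(4)) = 5 x (44 + 9)

Final answer: D(6) = 265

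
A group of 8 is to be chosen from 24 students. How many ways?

C(24,8) = 24!/(8! x (24-8)!).

Final answer: C(24,8) = 735471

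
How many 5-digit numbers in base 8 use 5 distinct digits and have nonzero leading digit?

First digit: 7 (nonzero). Second: 7 (not first). Third: 6, etc.
Total: 7 x 7 x 6 x 5 x 4.

Final answer: 5880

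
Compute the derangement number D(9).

Use the recurrence D(n) = (n-1)(D(n-1) + D(n-2)) with D(0)=1, D(1)=0.
Building up: D(2)=1, D(3)=2, D(4)=9, D(5)=44, D(6)=265, D(7)=1854, D(8)=14833.
D(9) = 8 x (D(8) + D(7)) = 8 x (14833 + 1854).

Final answer: D(9) = 133496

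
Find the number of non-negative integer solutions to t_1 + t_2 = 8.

Stars and bars with 8 stars and 1 bars:
C(8+2-1, 2-1) = C(9,1).

Final answer: C(9,1) = 9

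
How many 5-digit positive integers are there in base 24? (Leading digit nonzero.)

These are the integers in [24^4, 24^5), so the count is 24^5 - 24^4 = 23 x 24^4.

Final answer: 7630848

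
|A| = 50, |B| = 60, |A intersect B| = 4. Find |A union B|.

|A union B| = |A| + |B| - |A intersect B| = 50 + 60 - 4.

Final answer: 106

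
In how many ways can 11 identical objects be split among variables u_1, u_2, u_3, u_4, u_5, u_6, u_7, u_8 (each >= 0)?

Stars and bars with 11 stars and 7 bars:
C(11+8-1, 8-1) = C(18,7).

Final answer: C(18,7) = 31824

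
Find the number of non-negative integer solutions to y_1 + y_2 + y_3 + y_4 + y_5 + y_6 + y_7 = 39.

Stars and bars with 39 stars and 6 bars:
C(39+7-1, 7-1) = C(45,6).

Final answer: C(45,6) = 8145060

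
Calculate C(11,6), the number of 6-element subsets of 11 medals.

C(11,6) = 11!/(6! x 5!).

Final answer: \binom{11}{6} = 462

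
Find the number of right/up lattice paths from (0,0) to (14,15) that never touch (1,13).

Total paths to (14,15): C(29,15) = 77558760.
Paths through (1,13): C(14,13) x C(15,2) = 1470.
Avoiding (1,13): 77558760 - 1470.

Final answer: 77557290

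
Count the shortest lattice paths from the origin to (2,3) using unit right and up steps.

Each path has 2 right steps and 3 up steps in some order (5 steps total).
Choose which 3 of the 5 steps are up: C(5,3).

Final answer: C(5,3) = 10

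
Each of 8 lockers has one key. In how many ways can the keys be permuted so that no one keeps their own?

Use the recurrence D(n) = (n-1)(D(n-1) + D(n-2)) with D(0)=1, D(1)=0.
D(2) = 1 x (0 + 1) = 1
D(3) = 2 x (1 + 0) = 2
D(4) = 3 x (2 + 1) = 9
D(5) = 4 x (9 + 2) = 44
D(6) = 5 x (44 + 9) = 265
D(7) = 6 x (265 + 44) = 1854
D(8) = 7 x (D(7) + D(6)) = 7 x (1854 + 265)

Final answer: D(8) = 14833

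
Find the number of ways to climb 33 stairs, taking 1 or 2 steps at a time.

Condition on the final move: it is a 1-step (f(n-1) ways to get there) or a 2-step (f(n-2) ways), so f(n) = f(n-1) + f(n-2), with f(1)=1, f(2)=2.
Building up term by term: f(1)=1, f(2)=2, f(3)=3, f(4)=5, f(5)=8, f(6)=13, f(7)=21, f(8)=34, f(9)=55, f(10)=89, f(11)=144, f(12)=233, f(13)=377, f(14)=610, f(15)=987, f(16)=1597, f(17)=2584, f(18)=4181, f(19)=6765, f(20)=10946, f(21)=17711, f(22)=28657, f(23)=46368, f(24)=75025, f(25)=121393, f(26)=196418, f(27)=317811, f(28)=514229, f(29)=832040, f(30)=1346269, f(31)=2178309, f(32)=3524578, f(33)=5702887.

Final answer: 5702887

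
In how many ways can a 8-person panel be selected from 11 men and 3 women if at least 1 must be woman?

Sum over valid woman counts:
C(3,1)C(11,7) = 990
C(3,2)C(11,6) = 1386
C(3,3)C(11,5) = 462
Total: 990 + 1386 + 462.

Final answer: 2838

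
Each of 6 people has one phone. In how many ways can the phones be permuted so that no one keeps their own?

D(n) = (n-1)(D(n-1) + D(n-2)), D(0)=1, D(1)=0.
D(2) = 1 x (0 + 1) = 1
D(3) = 2 x (1 + 0) = 2
D(4) = 3 x (2 + 1) = 9
D(5) = 4 x (9 + 2) = 44
D(6) = 5 x (D(5) + D(4)) = 5 x (44 + 9)

Final answer: D(6) = 265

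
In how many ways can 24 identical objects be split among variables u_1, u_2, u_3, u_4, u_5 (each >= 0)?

Stars and bars with 24 stars and 4 bars:
C(24+5-1, 5-1) = C(28,4).

Final answer: C(28,4) = 20475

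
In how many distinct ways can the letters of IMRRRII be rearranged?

Letters (I:3, M:1, R:3). Total letters: 7.
Permutations = 7!/(3! x 3!).

Final answer: 140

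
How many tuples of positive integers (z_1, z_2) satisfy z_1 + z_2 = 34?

Substitute z'_i = z_i - 1 (so z'_i >= 0). Then sum z'_i = 34 - 2 = 32.
Stars and bars: C(32+2-1, 2-1) = C(33,1).

Final answer: C(33,1) = 33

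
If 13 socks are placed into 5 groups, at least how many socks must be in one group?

By the pigeonhole principle: ceiling(13/5).

Final answer: 3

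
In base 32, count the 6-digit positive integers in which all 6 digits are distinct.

The leading digit has 31 choices (anything but zero); the next has 31 (anything but the first), then 30, and so on, one fewer each time.
Total: 31 x 31 x 30 x 29 x 28 x 27.

Final answer: 632068920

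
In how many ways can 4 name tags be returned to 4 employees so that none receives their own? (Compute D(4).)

Use the recurrence D(n) = (n-1)(D(n-1) + D(n-2)) with D(0)=1, D(1)=0.
D(2) = 1 x (0 + 1) = 1
D(3) = 2 x (1 + 0) = 2
D(4) = 3 x (D(3) + D(2)) = 3 x (2 + 1)

Final answer: D(4) = 9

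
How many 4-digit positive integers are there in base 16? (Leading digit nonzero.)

These are the integers in [16^3, 16^4), so the count is 16^4 - 16^3 = 15 x 16^3.

Final answer: 61440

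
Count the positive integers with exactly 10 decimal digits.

These are the integers in [10^9, 10^10), so the count is 10^10 - 10^9 = 9 x 10^9.

Final answer: 9000000000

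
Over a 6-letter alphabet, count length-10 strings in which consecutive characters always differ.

First character: 6 choices. Each subsequent: 5 choices (must differ from the previous one).
Total: 6 x 5^9.

Final answer: 6 x 5^{9} = 11718750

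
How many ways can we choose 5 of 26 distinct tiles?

C(26,5) = 26!/(5! x 21!).

Final answer: \binom{26}{5} = 65780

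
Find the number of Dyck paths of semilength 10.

Total monotonic paths to (10,10): C(20,10) = 184756.
Paths that cross above y=x (reflection bijection): C(20,11) = 167960.
Valid Dyck paths: 184756 - 167960.
(Check: C(20,10) - C(20,11) = C(20,10)/11, the Catalan number C_{10}.)

Final answer: C_{10} = 16796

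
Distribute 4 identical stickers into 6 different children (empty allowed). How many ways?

Stars and bars: C(n+k-1, k-1) = C(9,5).

Final answer: C(9,5) = 126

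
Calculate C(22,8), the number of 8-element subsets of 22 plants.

C(22,8) = 22!/(8! x (22-8)!).

Final answer: C(22,8) = 319770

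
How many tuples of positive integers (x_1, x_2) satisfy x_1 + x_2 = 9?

Substitute x'_i = x_i - 1 (so x'_i >= 0). Then sum x'_i = 9 - 2 = 7.
Stars and bars: C(7+2-1, 2-1) = C(8,1).

Final answer: C(8,1) = 8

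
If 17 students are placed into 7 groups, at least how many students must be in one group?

By the pigeonhole principle: ceiling(17/7).

Final answer: 3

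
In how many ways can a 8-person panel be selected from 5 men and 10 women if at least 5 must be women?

Sum over valid woman counts:
C(10,5)C(5,3) = 2520
C(10,6)C(5,2) = 2100
C(10,7)C(5,1) = 600
C(10,8)C(5,0) = 45
Total: 2520 + 2100 + 600 + 45.

Final answer: 5265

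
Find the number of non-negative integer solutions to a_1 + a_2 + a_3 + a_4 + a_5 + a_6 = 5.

Stars and bars with 5 stars and 5 bars:
C(5+6-1, 6-1) = C(10,5).

Final answer: C(10,5) = 252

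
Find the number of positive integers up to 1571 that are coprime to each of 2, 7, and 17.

|div by 2|=785, |div by 7|=224, |div by 17|=92.
|div by 2&7|=112, |div by 2&17|=46, |div by 7&17|=13, |div by all|=6.
By inclusion-exclusion, divisible by at least one: 785+224+92-112-46-13+6 = 936.
Not divisible by any: 1571 - 936.

Final answer: 635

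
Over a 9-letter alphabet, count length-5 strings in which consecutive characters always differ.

First character: 9 choices. Each subsequent: 8 choices (must differ from the previous one).
Total: 9 x 8^4.

Final answer: 9 x 8^{4} = 36864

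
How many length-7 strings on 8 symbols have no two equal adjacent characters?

First character: 8 choices. Each subsequent: 7 choices (must differ from the previous one).
Total: 8 x 7^6.

Final answer: 8 x 7^{6} = 941192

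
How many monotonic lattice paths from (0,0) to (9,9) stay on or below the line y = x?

Total monotonic paths to (9,9): C(18,9) = 48620.
Reflecting each bad path at its first crossing gives a bijection with paths to (8,10): C(18,10) = 43758.
Valid Dyck paths: 48620 - 43758.
(Check: C(18,9) - C(18,10) = C(18,9)/10, the Catalan number C_{9}.)

Final answer: C_{9} = 4862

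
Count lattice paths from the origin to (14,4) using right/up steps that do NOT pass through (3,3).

Total paths to (14,4): C(18,4) = 3060.
Paths through (3,3): C(6,3) x C(12,1) = 240.
Avoiding (3,3): 3060 - 240.

Final answer: 2820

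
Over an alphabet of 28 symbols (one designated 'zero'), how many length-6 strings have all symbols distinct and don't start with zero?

The leading digit has 27 choices (anything but zero); the next has 27 (anything but the first), then 26, and so on, one fewer each time.
Total: 27 x 27 x 26 x 25 x 24 x 23.

Final answer: 261565200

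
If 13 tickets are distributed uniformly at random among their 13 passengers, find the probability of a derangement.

D(n) = (n-1)(D(n-1) + D(n-2)), D(0)=1, D(1)=0.
Building up: D(2)=1, D(3)=2, D(4)=9, D(5)=44, D(6)=265, D(7)=1854, D(8)=14833, D(9)=133496, D(10)=1334961, D(11)=14684570, D(12)=176214841, D(13)=2290792932.
Total arrangements: 13! = 6227020800.
Probability = D(13)/13! = 63633137/172972800.

Final answer: D(13)/13! = 2290792932/6227020800 = 0.367879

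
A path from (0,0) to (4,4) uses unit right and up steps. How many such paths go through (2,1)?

Paths (0,0)->(2,1): C(3,1) = 3.
Paths (2,1)->(4,4): C(5,3) = 10.
By multiplication principle: 3 x 10.

Final answer: 30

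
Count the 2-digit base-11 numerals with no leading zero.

These are the integers in [11^1, 11^2), so the count is 11^2 - 11^1 = 10 x 11^1.

Final answer: 110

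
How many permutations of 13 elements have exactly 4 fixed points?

Choose which 4 elements are fixed: C(13,4) = 715.
Derange the remaining 9 using D(j) = (j-1)(D(j-1) + D(j-2)), D(0)=1, D(1)=0: D(2)=1, D(3)=2, D(4)=9, D(5)=44, D(6)=265, D(7)=1854, D(8)=14833, D(9)=133496.
Total: 715 x 133496.

Final answer: C(13,4) D(9) = 95449640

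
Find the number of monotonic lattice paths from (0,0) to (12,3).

Each path has 12 right steps and 3 up steps in some order (15 steps total).
Choose which 3 of the 15 steps are up: C(15,3).

Final answer: C(15,3) = 455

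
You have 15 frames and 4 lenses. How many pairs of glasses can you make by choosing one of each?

By the multiplication principle: 15 x 4.

Final answer: 60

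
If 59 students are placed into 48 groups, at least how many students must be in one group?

By the pigeonhole principle: ceiling(59/48).

Final answer: 2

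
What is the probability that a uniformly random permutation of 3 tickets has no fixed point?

Derangements satisfy D(n) = (n-1)(D(n-1) + D(n-2)), starting from D(0)=1, D(1)=0.
Building up: D(2)=1, D(3)=2.
Total arrangements: 3! = 6.
Probability = D(3)/3! = 1/3.

Final answer: D(3)/3! = 2/6 = 0.333333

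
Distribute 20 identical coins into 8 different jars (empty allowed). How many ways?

Stars and bars: C(n+k-1, k-1) = C(27,7).

Final answer: C(27,7) = 888030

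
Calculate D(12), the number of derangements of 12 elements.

Use the recurrence D(n) = (n-1)(D(n-1) + D(n-2)) with D(0)=1, D(1)=0.
Building up: D(2)=1, D(3)=2, D(4)=9, D(5)=44, D(6)=265, D(7)=1854, D(8)=14833, D(9)=133496, D(10)=1334961, D(11)=14684570.
D(12) = 11 x (D(11) + D(10)) = 11 x (14684570 + 1334961).

Final answer: D(12) = 176214841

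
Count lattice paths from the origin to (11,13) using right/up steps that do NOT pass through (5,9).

Total paths to (11,13): C(24,13) = 2496144.
Paths through (5,9): C(14,9) x C(10,4) = 420420.
Avoiding (5,9): 2496144 - 420420.

Final answer: 2075724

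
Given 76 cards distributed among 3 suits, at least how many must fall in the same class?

By pigeonhole with 76 objects and 3 categories: ceiling(76/3).

Final answer: 26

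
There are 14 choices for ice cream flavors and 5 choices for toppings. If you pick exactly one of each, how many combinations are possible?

By the multiplication principle: 14 x 5.

Final answer: 70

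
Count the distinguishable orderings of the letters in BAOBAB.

Letters (A:2, B:3, O:1). Total letters: 6.
Permutations = 6!/(3! x 2!).

Final answer: 60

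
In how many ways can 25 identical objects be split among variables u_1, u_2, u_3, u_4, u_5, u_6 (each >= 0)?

Stars and bars with 25 stars and 5 bars:
C(25+6-1, 6-1) = C(30,5).

Final answer: C(30,5) = 142506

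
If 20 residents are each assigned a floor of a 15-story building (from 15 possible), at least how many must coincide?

There are 15 possible values for floor of a 15-story building. With 20 residents and 15 categories, by pigeonhole: ceiling(20/15).

Final answer: 2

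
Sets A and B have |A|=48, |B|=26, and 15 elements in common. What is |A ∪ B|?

|A union B| = |A| + |B| - |A intersect B| = 48 + 26 - 15.

Final answer: 59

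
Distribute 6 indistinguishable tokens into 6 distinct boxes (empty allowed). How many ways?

Stars and bars: C(n+k-1, k-1) = C(11,5).

Final answer: C(11,5) = 462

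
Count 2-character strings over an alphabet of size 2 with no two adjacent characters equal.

First character: 2 choices. Each subsequent: 1 choices (must differ from the previous one).
Total: 2 x 1^1.

Final answer: 2 x 1^{1} = 2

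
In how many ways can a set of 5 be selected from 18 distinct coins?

C(18,5) = 18!/(5! x 13!).

Final answer: \binom{18}{5} = 8568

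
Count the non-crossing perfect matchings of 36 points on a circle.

This is counted by the nth Catalan number C_n. Here n = 36/2 = 18.
C_n = C(2n,n) - C(2n,n+1), so C_{18} = C(36,18) - C(36,19) = 9075135300 - 8597496600.

Final answer: C_{18} = 477638700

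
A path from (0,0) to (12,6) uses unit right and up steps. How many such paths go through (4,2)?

Paths (0,0)->(4,2): C(6,2) = 15.
Paths (4,2)->(12,6): C(12,4) = 495.
By multiplication principle: 15 x 495.

Final answer: 7425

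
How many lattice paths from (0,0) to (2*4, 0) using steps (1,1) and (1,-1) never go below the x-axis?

Total monotonic paths to (4,4): C(8,4) = 70.
Paths that cross above y=x (reflection bijection): C(8,5) = 56.
Valid Dyck paths: 70 - 56.
(These counts are the Catalan numbers.)

Final answer: C_{4} = 14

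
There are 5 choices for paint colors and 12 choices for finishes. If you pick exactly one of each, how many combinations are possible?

By the multiplication principle: 5 x 12.

Final answer: 60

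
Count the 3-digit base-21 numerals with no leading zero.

These are the integers in [21^2, 21^3), so the count is 21^3 - 21^2 = 20 x 21^2.

Final answer: 8820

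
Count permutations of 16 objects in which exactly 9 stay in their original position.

Choose which 9 elements are fixed: C(16,9) = 11440.
Derange the remaining 7 using D(j) = (j-1)(D(j-1) + D(j-2)), D(0)=1, D(1)=0: D(2)=1, D(3)=2, D(4)=9, D(5)=44, D(6)=265, D(7)=1854.
Total: 11440 x 1854.

Final answer: C(16,9) D(7) = 21209760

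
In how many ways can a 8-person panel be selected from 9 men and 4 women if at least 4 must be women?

Sum over valid woman counts:
C(4,4)C(9,4).

Final answer: 126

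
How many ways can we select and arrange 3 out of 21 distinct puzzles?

P(21,3) = 21!/(21-3)! = 21!/18!.

Final answer: P(21,3) = 7980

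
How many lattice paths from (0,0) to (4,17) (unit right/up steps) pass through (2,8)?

Paths (0,0)->(2,8): C(10,8) = 45.
Paths (2,8)->(4,17): C(11,9) = 55.
By multiplication principle: 45 x 55.

Final answer: 2475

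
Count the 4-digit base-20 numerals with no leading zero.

These are the integers in [20^3, 20^4), so the count is 20^4 - 20^3 = 19 x 20^3.

Final answer: 152000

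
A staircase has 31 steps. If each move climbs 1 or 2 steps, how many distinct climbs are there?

Let f(n) be the number of climbs. Removing the last move (1 or 2 steps) gives f(n) = f(n-1) + f(n-2); base cases f(1)=1, f(2)=2.
Computing successive values: f(1)=1, f(2)=2, f(3)=3, f(4)=5, f(5)=8, f(6)=13, f(7)=21, f(8)=34, f(9)=55, f(10)=89, f(11)=144, f(12)=233, f(13)=377, f(14)=610, f(15)=987, f(16)=1597, f(17)=2584, f(18)=4181, f(19)=6765, f(20)=10946, f(21)=17711, f(22)=28657, f(23)=46368, f(24)=75025, f(25)=121393, f(26)=196418, f(27)=317811, f(28)=514229, f(29)=832040, f(30)=1346269, f(31)=2178309.

Final answer: 2178309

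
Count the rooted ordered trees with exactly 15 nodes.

The structures are counted by the Catalan number C_n. Here n = 15 - 1 = 14.
C_n = (2n)!/(n!(n+1)!), so C_{14} = 28!/(14! x 15!) = C(28,14)/15 = 40116600/15.

Final answer: C_{14} = 2674440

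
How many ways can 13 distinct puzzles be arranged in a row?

The number of ways to arrange 13 distinct objects is 13!.

Final answer: 13! = 6227020800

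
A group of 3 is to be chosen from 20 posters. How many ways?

C(20,3) = 20!/(3! x 17!).

Final answer: \binom{20}{3} = 1140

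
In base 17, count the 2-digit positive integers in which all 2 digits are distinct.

First digit: 16 (nonzero). Second: 16 (not first). Third: 15, etc.
Total: 16 x 16.

Final answer: 256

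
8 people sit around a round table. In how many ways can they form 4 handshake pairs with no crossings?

This is counted by the nth Catalan number C_n. Here n = 8/2 = 4.
C_n = (2n)!/(n!(n+1)!), so C_{4} = 8!/(4! x 5!) = C(8,4)/5 = 70/5.

Final answer: C_{4} = 14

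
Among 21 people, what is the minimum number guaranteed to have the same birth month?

There are 12 possible values for birth month. With 21 people and 12 categories, by pigeonhole: ceiling(21/12).

Final answer: 2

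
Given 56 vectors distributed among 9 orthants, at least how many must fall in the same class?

By pigeonhole with 56 objects and 9 categories: ceiling(56/9).

Final answer: 7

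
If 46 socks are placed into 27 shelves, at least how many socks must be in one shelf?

By the pigeonhole principle: ceiling(46/27).

Final answer: 2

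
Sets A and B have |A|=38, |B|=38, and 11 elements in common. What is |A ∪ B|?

|A union B| = |A| + |B| - |A intersect B| = 38 + 38 - 11.

Final answer: 65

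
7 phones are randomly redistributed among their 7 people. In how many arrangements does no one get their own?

Use the recurrence D(n) = (n-1)(D(n-1) + D(n-2)) with D(0)=1, D(1)=0.
D(2) = 1 x (0 + 1) = 1
D(3) = 2 x (1 + 0) = 2
D(4) = 3 x (2 + 1) = 9
D(5) = 4 x (9 + 2) = 44
D(6) = 5 x (44 + 9) = 265
D(7) = 6 x (D(6) + D(5)) = 6 x (265 + 44)

Final answer: D(7) = 1854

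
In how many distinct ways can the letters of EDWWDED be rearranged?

Letters (D:3, E:2, W:2). Total letters: 7.
Permutations = 7!/(3! x 2! x 2!).

Final answer: 210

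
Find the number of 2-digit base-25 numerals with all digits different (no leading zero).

The leading digit has 24 choices (anything but zero); the next has 24 (anything but the first), then 23, and so on, one fewer each time.
Total: 24 x 24.

Final answer: 576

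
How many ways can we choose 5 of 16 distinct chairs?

C(16,5) = 16!/(5! x 11!).

Final answer: \binom{16}{5} = 4368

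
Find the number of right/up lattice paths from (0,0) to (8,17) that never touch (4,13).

Total paths to (8,17): C(25,17) = 1081575.
Paths through (4,13): C(17,13) x C(8,4) = 166600.
Avoiding (4,13): 1081575 - 166600.

Final answer: 914975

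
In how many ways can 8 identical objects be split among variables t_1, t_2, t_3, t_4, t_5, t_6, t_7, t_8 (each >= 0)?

Stars and bars with 8 stars and 7 bars:
C(8+8-1, 8-1) = C(15,7).

Final answer: C(15,7) = 6435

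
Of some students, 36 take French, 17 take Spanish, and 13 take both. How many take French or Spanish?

|A union B| = |A| + |B| - |A intersect B| = 36 + 17 - 13.

Final answer: 40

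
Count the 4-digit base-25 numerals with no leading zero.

These are the integers in [25^3, 25^4), so the count is 25^4 - 25^3 = 24 x 25^3.

Final answer: 375000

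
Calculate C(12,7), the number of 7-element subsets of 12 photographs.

C(12,7) = 12!/(7! x (12-7)!).

Final answer: C(12,7) = 792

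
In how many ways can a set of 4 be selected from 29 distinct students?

C(29,4) = 29!/(4! x 25!).

Final answer: \binom{29}{4} = 23751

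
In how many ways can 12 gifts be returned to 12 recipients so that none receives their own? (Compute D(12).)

D(n) = (n-1)(D(n-1) + D(n-2)), D(0)=1, D(1)=0.
D(2) = 1 x (0 + 1) = 1
D(3) = 2 x (1 + 0) = 2
D(4) = 3 x (2 + 1) = 9
D(5) = 4 x (9 + 2) = 44
D(6) = 5 x (44 + 9) = 265
D(7) = 6 x (265 + 44) = 1854
D(8) = 7 x (1854 + 265) = 14833
D(9) = 8 x (14833 + 1854) = 133496
D(10) = 9 x (133496 + 14833) = 1334961
D(11) = 10 x (1334961 + 133496) = 14684570
D(12) = 11 x (D(11) + D(10)) = 11 x (14684570 + 1334961)

Final answer: D(12) = 176214841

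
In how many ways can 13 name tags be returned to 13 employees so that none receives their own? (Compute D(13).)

D(n) = (n-1)(D(n-1) + D(n-2)), D(0)=1, D(1)=0.
D(2) = 1 x (0 + 1) = 1
D(3) = 2 x (1 + 0) = 2
D(4) = 3 x (2 + 1) = 9
D(5) = 4 x (9 + 2) = 44
D(6) = 5 x (44 + 9) = 265
D(7) = 6 x (265 + 44) = 1854
D(8) = 7 x (1854 + 265) = 14833
D(9) = 8 x (14833 + 1854) = 133496
D(10) = 9 x (133496 + 14833) = 1334961
D(11) = 10 x (1334961 + 133496) = 14684570
D(12) = 11 x (14684570 + 1334961) = 176214841
D(13) = 12 x (D(12) + D(11)) = 12 x (176214841 + 14684570)

Final answer: D(13) = 2290792932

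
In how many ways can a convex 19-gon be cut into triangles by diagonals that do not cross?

This is counted by the nth Catalan number C_n. Here n = 19 - 2 = 17.
C_n = C(2n,n)/(n+1), so C_{17} = C(34,17)/18 = 2333606220/18.

Final answer: C_{17} = 129644790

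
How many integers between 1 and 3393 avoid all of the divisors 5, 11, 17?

|div by 5|=678, |div by 11|=308, |div by 17|=199.
|div by 5&11|=61, |div by 5&17|=39, |div by 11&17|=18, |div by all|=3.
By inclusion-exclusion, divisible by at least one: 678+308+199-61-39-18+3 = 1070.
Not divisible by any: 3393 - 1070.

Final answer: 2323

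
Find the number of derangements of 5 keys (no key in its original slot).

Use the recurrence D(n) = (n-1)(D(n-1) + D(n-2)) with D(0)=1, D(1)=0.
D(2) = 1 x (0 + 1) = 1
D(3) = 2 x (1 + 0) = 2
D(4) = 3 x (2 + 1) = 9
D(5) = 4 x (D(4) + D(3)) = 4 x (9 + 2)

Final answer: D(5) = 44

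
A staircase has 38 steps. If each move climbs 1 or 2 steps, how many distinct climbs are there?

Let f(n) be the number of climbs. Removing the last move (1 or 2 steps) gives f(n) = f(n-1) + f(n-2); base cases f(1)=1, f(2)=2.
Iterating the recurrence: f(1)=1, f(2)=2, f(3)=3, f(4)=5, f(5)=8, f(6)=13, f(7)=21, f(8)=34, f(9)=55, f(10)=89, f(11)=144, f(12)=233, f(13)=377, f(14)=610, f(15)=987, f(16)=1597, f(17)=2584, f(18)=4181, f(19)=6765, f(20)=10946, f(21)=17711, f(22)=28657, f(23)=46368, f(24)=75025, f(25)=121393, f(26)=196418, f(27)=317811, f(28)=514229, f(29)=832040, f(30)=1346269, f(31)=2178309, f(32)=3524578, f(33)=5702887, f(34)=9227465, f(35)=14930352, f(36)=24157817, f(37)=39088169, f(38)=63245986.

Final answer: 63245986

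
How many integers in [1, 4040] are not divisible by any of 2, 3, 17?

|div by 2|=2020, |div by 3|=1346, |div by 17|=237.
|div by 2&3|=673, |div by 2&17|=118, |div by 3&17|=79, |div by all|=39.
By inclusion-exclusion, divisible by at least one: 2020+1346+237-673-118-79+39 = 2772.
Not divisible by any: 4040 - 2772.

Final answer: 1268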